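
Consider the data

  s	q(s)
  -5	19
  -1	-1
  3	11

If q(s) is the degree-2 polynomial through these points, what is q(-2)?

1

Evaluate each Lagrange basis at s = -2:
L_0(-2) = (-1)·(-5)/[(-4)·(-8)] = 5/32
L_1(-2) = (3)·(-5)/[(4)·(-4)] = 15/16
L_2(-2) = (3)·(-1)/[(8)·(4)] = -3/32
Sum: 19·(5/32) + (-1)·(15/16) + 11·(-3/32) = 1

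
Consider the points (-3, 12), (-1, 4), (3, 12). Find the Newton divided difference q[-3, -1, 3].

q[-3,-1] = (4 - 12) / (-1 - (-3)) = -4
q[-1,3] = (12 - 4) / (3 - (-1)) = 2
q[-3,-1,3] = (2 - (-4)) / (3 - (-3)) = 1

1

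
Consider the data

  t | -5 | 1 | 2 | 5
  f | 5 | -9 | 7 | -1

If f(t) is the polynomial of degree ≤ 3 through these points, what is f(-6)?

997/15

Using Newton's divided-difference form:
f[-5,1] = (-9 - 5) / (1 - (-5)) = -7/3
f[1,2] = (7 - (-9)) / (2 - 1) = 16
f[2,5] = (-1 - 7) / (5 - 2) = -8/3
f[-5,1,2] = (16 - (-7/3)) / (2 - (-5)) = 55/21
f[1,2,5] = (-8/3 - 16) / (5 - 1) = -14/3
f[-5,1,2,5] = (-14/3 - 55/21) / (5 - (-5)) = -51/70
f(-6) = 5 + (-7/3)·(-1) + (55/21)·(-1)·(-7) + (-51/70)·(-1)·(-7)·(-8) = 997/15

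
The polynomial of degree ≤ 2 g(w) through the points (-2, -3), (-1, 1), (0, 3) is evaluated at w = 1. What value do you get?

Using Newton's divided-difference form:
g[-2,-1] = (1 - (-3)) / (-1 - (-2)) = 4
g[-1,0] = (3 - 1) / (0 - (-1)) = 2
g[-2,-1,0] = (2 - 4) / (0 - (-2)) = -1
g(1) = -3 + 4·(3) + (-1)·(3)·(2) = 3

3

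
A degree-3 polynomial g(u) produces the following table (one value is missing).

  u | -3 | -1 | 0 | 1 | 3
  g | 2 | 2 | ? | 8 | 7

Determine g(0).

The 4 known values determine g uniquely (degree ≤ 3).
Evaluate each Lagrange basis at u = 0:
L_0(0) = (1)·(-1)·(-3)/[(-2)·(-4)·(-6)] = -1/16
L_1(0) = (3)·(-1)·(-3)/[(2)·(-2)·(-4)] = 9/16
L_2(0) = (3)·(1)·(-3)/[(4)·(2)·(-2)] = 9/16
L_3(0) = (3)·(1)·(-1)/[(6)·(4)·(2)] = -1/16
Sum: 2·(-1/16) + 2·(9/16) + 8·(9/16) + 7·(-1/16) = 81/16

81/16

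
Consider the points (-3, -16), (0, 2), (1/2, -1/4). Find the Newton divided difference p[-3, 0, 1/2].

-3

p[-3,0] = (2 - (-16)) / (0 - (-3)) = 6
p[0,1/2] = (-1/4 - 2) / (1/2 - 0) = -9/2
p[-3,0,1/2] = (-9/2 - 6) / (1/2 - (-3)) = -3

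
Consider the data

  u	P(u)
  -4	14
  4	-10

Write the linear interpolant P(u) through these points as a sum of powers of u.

L_0(u) = (u - 4) / [-8] = -(1/8)u + 1/2
L_1(u) = (u + 4) / [8] = (1/8)u + 1/2
P(u) = 14·L_0 + (-10)·L_1
  14·L_0(u) = -(7/4)u + 7
  (-10)·L_1(u) = -(5/4)u - 5
Adding term by term: -3u + 2

P(u) = -3u + 2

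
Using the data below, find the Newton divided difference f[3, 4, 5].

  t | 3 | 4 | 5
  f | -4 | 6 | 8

-4

f[3,4] = (6 - (-4)) / (4 - 3) = 10
f[4,5] = (8 - 6) / (5 - 4) = 2
f[3,4,5] = (2 - 10) / (5 - 3) = -4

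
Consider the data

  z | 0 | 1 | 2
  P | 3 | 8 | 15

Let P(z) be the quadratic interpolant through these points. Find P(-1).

Evaluate each Lagrange basis at z = -1:
L_0(-1) = (-2)·(-3)/[(-1)·(-2)] = 3
L_1(-1) = (-1)·(-3)/[(1)·(-1)] = -3
L_2(-1) = (-1)·(-2)/[(2)·(1)] = 1
Sum: 3·(3) + 8·(-3) + 15·(1) = 0

0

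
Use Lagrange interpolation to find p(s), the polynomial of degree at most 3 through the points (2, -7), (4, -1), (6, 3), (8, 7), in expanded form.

p(s) = (1/24)s^3 - (3/4)s^2 + (19/3)s - 17

L_0(s) = (s - 4)(s - 6)(s - 8) / [-48] = -(1/48)s^3 + (3/8)s^2 - (13/6)s + 4
L_1(s) = (s - 2)(s - 6)(s - 8) / [16] = (1/16)s^3 - s^2 + (19/4)s - 6
L_2(s) = (s - 2)(s - 4)(s - 8) / [-16] = -(1/16)s^3 + (7/8)s^2 - (7/2)s + 4
L_3(s) = (s - 2)(s - 4)(s - 6) / [48] = (1/48)s^3 - (1/4)s^2 + (11/12)s - 1
p(s) = (-7)·L_0 + (-1)·L_1 + 3·L_2 + 7·L_3
  (-7)·L_0(s) = (7/48)s^3 - (21/8)s^2 + (91/6)s - 28
  (-1)·L_1(s) = -(1/16)s^3 + s^2 - (19/4)s + 6
  3·L_2(s) = -(3/16)s^3 + (21/8)s^2 - (21/2)s + 12
  7·L_3(s) = (7/48)s^3 - (7/4)s^2 + (77/12)s - 7
Adding term by term: (1/24)s^3 - (3/4)s^2 + (19/3)s - 17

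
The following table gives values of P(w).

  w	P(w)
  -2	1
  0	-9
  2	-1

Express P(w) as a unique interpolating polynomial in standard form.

L_0(w) = w(w - 2) / [8] = (1/8)w^2 - (1/4)w
L_1(w) = (w + 2)(w - 2) / [-4] = -(1/4)w^2 + 1
L_2(w) = (w + 2)w / [8] = (1/8)w^2 + (1/4)w
P(w) = 1·L_0 + (-9)·L_1 + (-1)·L_2
  1·L_0(w) = (1/8)w^2 - (1/4)w
  (-9)·L_1(w) = (9/4)w^2 - 9
  (-1)·L_2(w) = -(1/8)w^2 - (1/4)w
Adding term by term: (9/4)w^2 - (1/2)w - 9

P(w) = (9/4)w^2 - (1/2)w - 9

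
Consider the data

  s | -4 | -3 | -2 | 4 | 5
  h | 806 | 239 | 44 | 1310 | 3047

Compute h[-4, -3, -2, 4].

-16

h[-4,-3] = (239 - 806) / (-3 - (-4)) = -567
h[-3,-2] = (44 - 239) / (-2 - (-3)) = -195
h[-2,4] = (1310 - 44) / (4 - (-2)) = 211
h[-4,-3,-2] = (-195 - (-567)) / (-2 - (-4)) = 186
h[-3,-2,4] = (211 - (-195)) / (4 - (-3)) = 58
h[-4,-3,-2,4] = (58 - 186) / (4 - (-4)) = -16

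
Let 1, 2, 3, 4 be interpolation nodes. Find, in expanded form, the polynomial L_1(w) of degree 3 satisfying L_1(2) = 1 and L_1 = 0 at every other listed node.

L_1(w) = (w - 1)(w - 3)(w - 4) / [(1)·(-1)·(-2)]
       = (w^3 - 8w^2 + 19w - 12) / (2)

L_1(w) = (1/2)w^3 - 4w^2 + (19/2)w - 6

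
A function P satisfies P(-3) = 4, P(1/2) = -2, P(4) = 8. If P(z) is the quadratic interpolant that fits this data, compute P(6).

1024/49

Using Newton's divided-difference form:
P[-3,1/2] = (-2 - 4) / (1/2 - (-3)) = -12/7
P[1/2,4] = (8 - (-2)) / (4 - 1/2) = 20/7
P[-3,1/2,4] = (20/7 - (-12/7)) / (4 - (-3)) = 32/49
P(6) = 4 + (-12/7)·(9) + (32/49)·(9)·(11/2) = 1024/49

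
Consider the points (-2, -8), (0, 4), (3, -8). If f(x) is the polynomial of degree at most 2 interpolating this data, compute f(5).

L_0(5) = (5)·(2)/[(-2)·(-5)] = 1
L_1(5) = (7)·(2)/[(2)·(-3)] = -7/3
L_2(5) = (7)·(5)/[(5)·(3)] = 7/3
Sum: (-8)·(1) + 4·(-7/3) + (-8)·(7/3) = -36

-36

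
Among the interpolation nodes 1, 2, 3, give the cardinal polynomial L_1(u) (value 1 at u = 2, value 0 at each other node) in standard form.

L_1(u) = (u - 1)(u - 3) / [(1)·(-1)]
       = (u^2 - 4u + 3) / (-1)

L_1(u) = -u^2 + 4u - 3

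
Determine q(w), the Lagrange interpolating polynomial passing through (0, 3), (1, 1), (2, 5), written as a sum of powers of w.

Build the Lagrange basis polynomials:
L_0(w) = (w - 1)(w - 2) / [2] = (1/2)w^2 - (3/2)w + 1
L_1(w) = w(w - 2) / [-1] = -w^2 + 2w
L_2(w) = w(w - 1) / [2] = (1/2)w^2 - (1/2)w
q(w) = 3·L_0 + 1·L_1 + 5·L_2
  3·L_0(w) = (3/2)w^2 - (9/2)w + 3
  1·L_1(w) = -w^2 + 2w
  5·L_2(w) = (5/2)w^2 - (5/2)w
Adding term by term: 3w^2 - 5w + 3

q(w) = 3w^2 - 5w + 3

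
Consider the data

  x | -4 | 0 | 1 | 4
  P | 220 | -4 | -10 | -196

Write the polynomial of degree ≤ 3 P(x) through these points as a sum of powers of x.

Newton's divided differences:
P[-4,0] = (-4 - 220) / (0 - (-4)) = -56
P[0,1] = (-10 - (-4)) / (1 - 0) = -6
P[1,4] = (-196 - (-10)) / (4 - 1) = -62
P[-4,0,1] = (-6 - (-56)) / (1 - (-4)) = 10
P[0,1,4] = (-62 - (-6)) / (4 - 0) = -14
P[-4,0,1,4] = (-14 - 10) / (4 - (-4)) = -3
P(x) = 220 + (-56)·(x + 4) + 10·(x + 4)x + (-3)·(x + 4)x(x - 1)
Expanding: P(x) = -3x^3 + x^2 - 4x - 4

P(x) = -3x^3 + x^2 - 4x - 4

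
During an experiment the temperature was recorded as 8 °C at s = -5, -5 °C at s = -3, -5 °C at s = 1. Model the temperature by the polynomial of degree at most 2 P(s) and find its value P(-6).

71/4

Evaluate each Lagrange basis at s = -6:
L_0(-6) = (-3)·(-7)/[(-2)·(-6)] = 7/4
L_1(-6) = (-1)·(-7)/[(2)·(-4)] = -7/8
L_2(-6) = (-1)·(-3)/[(6)·(4)] = 1/8
Sum: 8·(7/4) + (-5)·(-7/8) + (-5)·(1/8) = 71/4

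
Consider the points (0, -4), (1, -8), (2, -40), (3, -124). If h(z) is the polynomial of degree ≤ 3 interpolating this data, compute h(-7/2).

136

Using Newton's divided-difference form:
h[0,1] = (-8 - (-4)) / (1 - 0) = -4
h[1,2] = (-40 - (-8)) / (2 - 1) = -32
h[2,3] = (-124 - (-40)) / (3 - 2) = -84
h[0,1,2] = (-32 - (-4)) / (2 - 0) = -14
h[1,2,3] = (-84 - (-32)) / (3 - 1) = -26
h[0,1,2,3] = (-26 - (-14)) / (3 - 0) = -4
h(-7/2) = -4 + (-4)·(-7/2) + (-14)·(-7/2)·(-9/2) + (-4)·(-7/2)·(-9/2)·(-11/2) = 136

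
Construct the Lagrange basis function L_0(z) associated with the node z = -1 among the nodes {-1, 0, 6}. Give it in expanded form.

L_0(z) = (1/7)z^2 - (6/7)z

L_0(z) = z(z - 6) / [(-1)·(-7)]
       = (z^2 - 6z) / (7)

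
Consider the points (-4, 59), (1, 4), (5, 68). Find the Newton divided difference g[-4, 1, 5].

g[-4,1] = (4 - 59) / (1 - (-4)) = -11
g[1,5] = (68 - 4) / (5 - 1) = 16
g[-4,1,5] = (16 - (-11)) / (5 - (-4)) = 3

3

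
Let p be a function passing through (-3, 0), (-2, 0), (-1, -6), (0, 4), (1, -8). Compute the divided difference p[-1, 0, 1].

-11

p[-1,0] = (4 - (-6)) / (0 - (-1)) = 10
p[0,1] = (-8 - 4) / (1 - 0) = -12
p[-1,0,1] = (-12 - 10) / (1 - (-1)) = -11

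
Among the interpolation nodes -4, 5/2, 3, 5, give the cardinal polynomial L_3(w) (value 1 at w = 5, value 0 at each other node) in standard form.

L_3(w) = (1/45)w^3 - (1/30)w^2 - (29/90)w + 2/3

L_3(w) = (w + 4)(w - 5/2)(w - 3) / [(9)·(5/2)·(2)]
       = (w^3 - (3/2)w^2 - (29/2)w + 30) / (45)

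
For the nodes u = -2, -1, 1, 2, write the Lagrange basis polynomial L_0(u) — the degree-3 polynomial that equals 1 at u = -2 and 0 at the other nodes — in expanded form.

L_0(u) = (u + 1)(u - 1)(u - 2) / [(-1)·(-3)·(-4)]
       = (u^3 - 2u^2 - u + 2) / (-12)

L_0(u) = -(1/12)u^3 + (1/6)u^2 + (1/12)u - 1/6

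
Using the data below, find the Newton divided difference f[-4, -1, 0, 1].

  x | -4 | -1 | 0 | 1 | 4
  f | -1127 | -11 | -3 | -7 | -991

17

f[-4,-1] = (-11 - (-1127)) / (-1 - (-4)) = 372
f[-1,0] = (-3 - (-11)) / (0 - (-1)) = 8
f[0,1] = (-7 - (-3)) / (1 - 0) = -4
f[-4,-1,0] = (8 - 372) / (0 - (-4)) = -91
f[-1,0,1] = (-4 - 8) / (1 - (-1)) = -6
f[-4,-1,0,1] = (-6 - (-91)) / (1 - (-4)) = 17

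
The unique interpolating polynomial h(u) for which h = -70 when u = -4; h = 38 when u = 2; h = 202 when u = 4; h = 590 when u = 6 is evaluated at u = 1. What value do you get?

10

Using Newton's divided-difference form:
h[-4,2] = (38 - (-70)) / (2 - (-4)) = 18
h[2,4] = (202 - 38) / (4 - 2) = 82
h[4,6] = (590 - 202) / (6 - 4) = 194
h[-4,2,4] = (82 - 18) / (4 - (-4)) = 8
h[2,4,6] = (194 - 82) / (6 - 2) = 28
h[-4,2,4,6] = (28 - 8) / (6 - (-4)) = 2
h(1) = -70 + 18·(5) + 8·(5)·(-1) + 2·(5)·(-1)·(-3) = 10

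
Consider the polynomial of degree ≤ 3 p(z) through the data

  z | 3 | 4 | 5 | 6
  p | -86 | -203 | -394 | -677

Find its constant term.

1

L_0(z) = (z - 4)(z - 5)(z - 6) / [-6] = -(1/6)z^3 + (5/2)z^2 - (37/3)z + 20
L_1(z) = (z - 3)(z - 5)(z - 6) / [2] = (1/2)z^3 - 7z^2 + (63/2)z - 45
L_2(z) = (z - 3)(z - 4)(z - 6) / [-2] = -(1/2)z^3 + (13/2)z^2 - 27z + 36
L_3(z) = (z - 3)(z - 4)(z - 5) / [6] = (1/6)z^3 - 2z^2 + (47/6)z - 10
p(z) = (-86)·L_0 + (-203)·L_1 + (-394)·L_2 + (-677)·L_3
Only the constant term is needed; take it from each L_i and combine:
(-86)·(20) + (-203)·(-45) + (-394)·(36) + (-677)·(-10) = 1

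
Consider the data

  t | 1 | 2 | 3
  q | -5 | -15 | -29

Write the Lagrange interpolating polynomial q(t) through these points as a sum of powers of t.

L_0(t) = (t - 2)(t - 3) / [2] = (1/2)t^2 - (5/2)t + 3
L_1(t) = (t - 1)(t - 3) / [-1] = -t^2 + 4t - 3
L_2(t) = (t - 1)(t - 2) / [2] = (1/2)t^2 - (3/2)t + 1
q(t) = (-5)·L_0 + (-15)·L_1 + (-29)·L_2
  (-5)·L_0(t) = -(5/2)t^2 + (25/2)t - 15
  (-15)·L_1(t) = 15t^2 - 60t + 45
  (-29)·L_2(t) = -(29/2)t^2 + (87/2)t - 29
Adding term by term: -2t^2 - 4t + 1

q(t) = -2t^2 - 4t + 1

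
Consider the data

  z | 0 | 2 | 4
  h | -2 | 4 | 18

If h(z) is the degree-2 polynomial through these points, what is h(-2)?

L_0(-2) = (-4)·(-6)/[(-2)·(-4)] = 3
L_1(-2) = (-2)·(-6)/[(2)·(-2)] = -3
L_2(-2) = (-2)·(-4)/[(4)·(2)] = 1
Sum: (-2)·(3) + 4·(-3) + 18·(1) = 0

0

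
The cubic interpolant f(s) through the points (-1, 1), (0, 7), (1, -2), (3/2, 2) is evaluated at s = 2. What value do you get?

96/5

Using Newton's divided-difference form:
f[-1,0] = (7 - 1) / (0 - (-1)) = 6
f[0,1] = (-2 - 7) / (1 - 0) = -9
f[1,3/2] = (2 - (-2)) / (3/2 - 1) = 8
f[-1,0,1] = (-9 - 6) / (1 - (-1)) = -15/2
f[0,1,3/2] = (8 - (-9)) / (3/2 - 0) = 34/3
f[-1,0,1,3/2] = (34/3 - (-15/2)) / (3/2 - (-1)) = 113/15
f(2) = 1 + 6·(3) + (-15/2)·(3)·(2) + (113/15)·(3)·(2)·(1) = 96/5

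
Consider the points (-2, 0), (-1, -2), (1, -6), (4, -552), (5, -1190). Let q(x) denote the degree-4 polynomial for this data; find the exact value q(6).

Using Newton's divided-difference form:
q[-2,-1] = (-2 - 0) / (-1 - (-2)) = -2
q[-1,1] = (-6 - (-2)) / (1 - (-1)) = -2
q[1,4] = (-552 - (-6)) / (4 - 1) = -182
q[4,5] = (-1190 - (-552)) / (5 - 4) = -638
q[-2,-1,1] = (-2 - (-2)) / (1 - (-2)) = 0
q[-1,1,4] = (-182 - (-2)) / (4 - (-1)) = -36
q[1,4,5] = (-638 - (-182)) / (5 - 1) = -114
q[-2,-1,1,4] = (-36 - 0) / (4 - (-2)) = -6
q[-1,1,4,5] = (-114 - (-36)) / (5 - (-1)) = -13
q[-2,-1,1,4,5] = (-13 - (-6)) / (5 - (-2)) = -1
q(6) = 0 + (-2)·(8) + 0·(8)·(7) + (-6)·(8)·(7)·(5) + (-1)·(8)·(7)·(5)·(2) = -2256

-2256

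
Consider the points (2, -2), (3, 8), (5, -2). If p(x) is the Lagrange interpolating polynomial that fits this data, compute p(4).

Evaluate each Lagrange basis at x = 4:
L_0(4) = (1)·(-1)/[(-1)·(-3)] = -1/3
L_1(4) = (2)·(-1)/[(1)·(-2)] = 1
L_2(4) = (2)·(1)/[(3)·(2)] = 1/3
Sum: (-2)·(-1/3) + 8·(1) + (-2)·(1/3) = 8

8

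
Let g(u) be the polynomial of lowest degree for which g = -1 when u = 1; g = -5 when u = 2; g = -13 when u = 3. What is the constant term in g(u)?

-1

Build the Lagrange basis polynomials:
L_0(u) = (u - 2)(u - 3) / [2] = (1/2)u^2 - (5/2)u + 3
L_1(u) = (u - 1)(u - 3) / [-1] = -u^2 + 4u - 3
L_2(u) = (u - 1)(u - 2) / [2] = (1/2)u^2 - (3/2)u + 1
g(u) = (-1)·L_0 + (-5)·L_1 + (-13)·L_2
Only the constant term is needed; take it from each L_i and combine:
(-1)·(3) + (-5)·(-3) + (-13)·(1) = -1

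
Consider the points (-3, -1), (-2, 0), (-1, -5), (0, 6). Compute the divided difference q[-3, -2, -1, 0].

11/3

q[-3,-2] = (0 - (-1)) / (-2 - (-3)) = 1
q[-2,-1] = (-5 - 0) / (-1 - (-2)) = -5
q[-1,0] = (6 - (-5)) / (0 - (-1)) = 11
q[-3,-2,-1] = (-5 - 1) / (-1 - (-3)) = -3
q[-2,-1,0] = (11 - (-5)) / (0 - (-2)) = 8
q[-3,-2,-1,0] = (8 - (-3)) / (0 - (-3)) = 11/3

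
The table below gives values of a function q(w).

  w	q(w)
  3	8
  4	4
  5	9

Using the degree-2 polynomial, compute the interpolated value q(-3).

221

L_0(-3) = (-7)·(-8)/[(-1)·(-2)] = 28
L_1(-3) = (-6)·(-8)/[(1)·(-1)] = -48
L_2(-3) = (-6)·(-7)/[(2)·(1)] = 21
Sum: 8·(28) + 4·(-48) + 9·(21) = 221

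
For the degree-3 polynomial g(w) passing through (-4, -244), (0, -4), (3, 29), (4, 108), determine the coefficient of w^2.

Build the Lagrange basis polynomials:
L_0(w) = w(w - 3)(w - 4) / [-224] = -(1/224)w^3 + (1/32)w^2 - (3/56)w
L_1(w) = (w + 4)(w - 3)(w - 4) / [48] = (1/48)w^3 - (1/16)w^2 - (1/3)w + 1
L_2(w) = (w + 4)w(w - 4) / [-21] = -(1/21)w^3 + (16/21)w
L_3(w) = (w + 4)w(w - 3) / [32] = (1/32)w^3 + (1/32)w^2 - (3/8)w
g(w) = (-244)·L_0 + (-4)·L_1 + 29·L_2 + 108·L_3
Only the coefficient of w^2 is needed; take it from each L_i and combine:
(-244)·(1/32) + (-4)·(-1/16) + 29·(0) + 108·(1/32) = -4

-4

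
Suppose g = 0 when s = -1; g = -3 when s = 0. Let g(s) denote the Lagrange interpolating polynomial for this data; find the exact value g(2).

-9

Evaluate each Lagrange basis at s = 2:
L_0(2) = (2)/[(-1)] = -2
L_1(2) = (3)/[(1)] = 3
Sum: 0 + (-3)·(3) = -9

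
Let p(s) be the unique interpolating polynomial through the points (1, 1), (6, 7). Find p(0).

-1/5

Evaluate each Lagrange basis at s = 0:
L_0(0) = (-6)/[(-5)] = 6/5
L_1(0) = (-1)/[(5)] = -1/5
Sum: 1·(6/5) + 7·(-1/5) = -1/5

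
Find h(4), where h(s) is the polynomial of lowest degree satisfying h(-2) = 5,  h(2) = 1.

Evaluate each Lagrange basis at s = 4:
L_0(4) = (2)/[(-4)] = -1/2
L_1(4) = (6)/[(4)] = 3/2
Sum: 5·(-1/2) + 1·(3/2) = -1

-1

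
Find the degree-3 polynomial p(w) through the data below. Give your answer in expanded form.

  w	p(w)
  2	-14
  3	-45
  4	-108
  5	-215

Newton's divided differences:
p[2,3] = (-45 - (-14)) / (3 - 2) = -31
p[3,4] = (-108 - (-45)) / (4 - 3) = -63
p[4,5] = (-215 - (-108)) / (5 - 4) = -107
p[2,3,4] = (-63 - (-31)) / (4 - 2) = -16
p[3,4,5] = (-107 - (-63)) / (5 - 3) = -22
p[2,3,4,5] = (-22 - (-16)) / (5 - 2) = -2
p(w) = -14 + (-31)·(w - 2) + (-16)·(w - 2)(w - 3) + (-2)·(w - 2)(w - 3)(w - 4)
Expanding: p(w) = -2w^3 + 2w^2 - 3w

p(w) = -2w^3 + 2w^2 - 3w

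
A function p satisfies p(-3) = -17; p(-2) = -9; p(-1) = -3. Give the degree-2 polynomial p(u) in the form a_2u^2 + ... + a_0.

Newton's divided differences:
p[-3,-2] = (-9 - (-17)) / (-2 - (-3)) = 8
p[-2,-1] = (-3 - (-9)) / (-1 - (-2)) = 6
p[-3,-2,-1] = (6 - 8) / (-1 - (-3)) = -1
p(u) = -17 + 8·(u + 3) + (-1)·(u + 3)(u + 2)
Expanding: p(u) = -u^2 + 3u + 1

p(u) = -u^2 + 3u + 1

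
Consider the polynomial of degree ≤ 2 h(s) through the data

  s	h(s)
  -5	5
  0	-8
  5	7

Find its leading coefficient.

The leading coefficient equals the top divided difference h[-5,0,5].
h[-5,0] = (-8 - 5) / (0 - (-5)) = -13/5
h[0,5] = (7 - (-8)) / (5 - 0) = 3
h[-5,0,5] = (3 - (-13/5)) / (5 - (-5)) = 14/25

14/25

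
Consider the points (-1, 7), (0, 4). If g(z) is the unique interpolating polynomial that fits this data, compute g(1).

Evaluate each Lagrange basis at z = 1:
L_0(1) = (1)/[(-1)] = -1
L_1(1) = (2)/[(1)] = 2
Sum: 7·(-1) + 4·(2) = 1

1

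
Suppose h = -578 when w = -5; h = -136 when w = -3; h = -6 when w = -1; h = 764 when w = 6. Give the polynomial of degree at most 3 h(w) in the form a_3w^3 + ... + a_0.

h(w) = 4w^3 - 3w^2 + w + 2

Build the Lagrange basis polynomials:
L_0(w) = (w + 3)(w + 1)(w - 6) / [-88] = -(1/88)w^3 + (1/44)w^2 + (21/88)w + 9/44
L_1(w) = (w + 5)(w + 1)(w - 6) / [36] = (1/36)w^3 - (31/36)w - 5/6
L_2(w) = (w + 5)(w + 3)(w - 6) / [-56] = -(1/56)w^3 - (1/28)w^2 + (33/56)w + 45/28
L_3(w) = (w + 5)(w + 3)(w + 1) / [693] = (1/693)w^3 + (1/77)w^2 + (23/693)w + 5/231
h(w) = (-578)·L_0 + (-136)·L_1 + (-6)·L_2 + 764·L_3
  (-578)·L_0(w) = (289/44)w^3 - (289/22)w^2 - (6069/44)w - 2601/22
  (-136)·L_1(w) = -(34/9)w^3 + (1054/9)w + 340/3
  (-6)·L_2(w) = (3/28)w^3 + (3/14)w^2 - (99/28)w - 135/14
  764·L_3(w) = (764/693)w^3 + (764/77)w^2 + (17572/693)w + 3820/231
Adding term by term: 4w^3 - 3w^2 + w + 2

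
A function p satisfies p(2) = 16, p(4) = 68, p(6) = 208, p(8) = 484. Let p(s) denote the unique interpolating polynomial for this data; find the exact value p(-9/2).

-1003/8

Evaluate each Lagrange basis at s = -9/2:
L_0(-9/2) = (-17/2)·(-21/2)·(-25/2)/[(-2)·(-4)·(-6)] = 2975/128
L_1(-9/2) = (-13/2)·(-21/2)·(-25/2)/[(2)·(-2)·(-4)] = -6825/128
L_2(-9/2) = (-13/2)·(-17/2)·(-25/2)/[(4)·(2)·(-2)] = 5525/128
L_3(-9/2) = (-13/2)·(-17/2)·(-21/2)/[(6)·(4)·(2)] = -1547/128
Sum: 16·(2975/128) + 68·(-6825/128) + 208·(5525/128) + 484·(-1547/128) = -1003/8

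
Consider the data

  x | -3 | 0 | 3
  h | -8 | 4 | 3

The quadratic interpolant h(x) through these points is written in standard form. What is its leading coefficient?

Build the Lagrange basis polynomials:
L_0(x) = x(x - 3) / [18] = (1/18)x^2 - (1/6)x
L_1(x) = (x + 3)(x - 3) / [-9] = -(1/9)x^2 + 1
L_2(x) = (x + 3)x / [18] = (1/18)x^2 + (1/6)x
h(x) = (-8)·L_0 + 4·L_1 + 3·L_2
Only the coefficient of x^2 is needed; take it from each L_i and combine:
(-8)·(1/18) + 4·(-1/9) + 3·(1/18) = -13/18

-13/18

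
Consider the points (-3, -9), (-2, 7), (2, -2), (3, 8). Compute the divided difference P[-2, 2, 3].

P[-2,2] = (-2 - 7) / (2 - (-2)) = -9/4
P[2,3] = (8 - (-2)) / (3 - 2) = 10
P[-2,2,3] = (10 - (-9/4)) / (3 - (-2)) = 49/20

49/20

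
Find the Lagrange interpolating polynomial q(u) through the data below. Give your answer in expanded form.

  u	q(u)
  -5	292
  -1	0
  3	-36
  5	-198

q(u) = -2u^3 + 2u^2 + u - 3

Build the Lagrange basis polynomials:
L_0(u) = (u + 1)(u - 3)(u - 5) / [-320] = -(1/320)u^3 + (7/320)u^2 - (7/320)u - 3/64
L_1(u) = (u + 5)(u - 3)(u - 5) / [96] = (1/96)u^3 - (1/32)u^2 - (25/96)u + 25/32
L_2(u) = (u + 5)(u + 1)(u - 5) / [-64] = -(1/64)u^3 - (1/64)u^2 + (25/64)u + 25/64
L_3(u) = (u + 5)(u + 1)(u - 3) / [120] = (1/120)u^3 + (1/40)u^2 - (13/120)u - 1/8
q(u) = 292·L_0 + 0·L_1 + (-36)·L_2 + (-198)·L_3
  292·L_0(u) = -(73/80)u^3 + (511/80)u^2 - (511/80)u - 219/16
  0·L_1(u) = 0
  (-36)·L_2(u) = (9/16)u^3 + (9/16)u^2 - (225/16)u - 225/16
  (-198)·L_3(u) = -(33/20)u^3 - (99/20)u^2 + (429/20)u + 99/4
Adding term by term: -2u^3 + 2u^2 + u - 3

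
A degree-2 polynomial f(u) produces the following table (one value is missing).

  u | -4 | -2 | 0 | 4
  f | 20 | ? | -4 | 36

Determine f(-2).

0

The 3 known values determine f uniquely (degree ≤ 2).
Evaluate each Lagrange basis at u = -2:
L_0(-2) = (-2)·(-6)/[(-4)·(-8)] = 3/8
L_1(-2) = (2)·(-6)/[(4)·(-4)] = 3/4
L_2(-2) = (2)·(-2)/[(8)·(4)] = -1/8
Sum: 20·(3/8) + (-4)·(3/4) + 36·(-1/8) = 0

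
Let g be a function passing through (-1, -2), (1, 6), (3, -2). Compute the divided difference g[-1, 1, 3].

-2

g[-1,1] = (6 - (-2)) / (1 - (-1)) = 4
g[1,3] = (-2 - 6) / (3 - 1) = -4
g[-1,1,3] = (-4 - 4) / (3 - (-1)) = -2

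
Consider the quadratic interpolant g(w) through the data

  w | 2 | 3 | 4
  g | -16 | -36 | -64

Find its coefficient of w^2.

-4

The leading coefficient equals the top divided difference g[2,3,4].
g[2,3] = (-36 - (-16)) / (3 - 2) = -20
g[3,4] = (-64 - (-36)) / (4 - 3) = -28
g[2,3,4] = (-28 - (-20)) / (4 - 2) = -4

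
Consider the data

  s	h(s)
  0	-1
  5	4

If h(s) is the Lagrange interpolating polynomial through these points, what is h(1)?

Evaluate each Lagrange basis at s = 1:
L_0(1) = (-4)/[(-5)] = 4/5
L_1(1) = (1)/[(5)] = 1/5
Sum: (-1)·(4/5) + 4·(1/5) = 0

0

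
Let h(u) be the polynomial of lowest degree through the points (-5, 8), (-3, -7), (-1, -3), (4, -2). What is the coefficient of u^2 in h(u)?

L_0(u) = (u + 3)(u + 1)(u - 4) / [-72] = -(1/72)u^3 + (13/72)u + 1/6
L_1(u) = (u + 5)(u + 1)(u - 4) / [28] = (1/28)u^3 + (1/14)u^2 - (19/28)u - 5/7
L_2(u) = (u + 5)(u + 3)(u - 4) / [-40] = -(1/40)u^3 - (1/10)u^2 + (17/40)u + 3/2
L_3(u) = (u + 5)(u + 3)(u + 1) / [315] = (1/315)u^3 + (1/35)u^2 + (23/315)u + 1/21
h(u) = 8·L_0 + (-7)·L_1 + (-3)·L_2 + (-2)·L_3
Only the coefficient of u^2 is needed; take it from each L_i and combine:
8·(0) + (-7)·(1/14) + (-3)·(-1/10) + (-2)·(1/35) = -9/35

-9/35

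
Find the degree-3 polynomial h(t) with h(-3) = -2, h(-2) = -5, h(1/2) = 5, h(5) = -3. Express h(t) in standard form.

L_0(t) = (t + 2)(t - 1/2)(t - 5) / [-28] = -(1/28)t^3 + (1/8)t^2 + (17/56)t - 5/28
L_1(t) = (t + 3)(t - 1/2)(t - 5) / [35/2] = (2/35)t^3 - (1/7)t^2 - (4/5)t + 3/7
L_2(t) = (t + 3)(t + 2)(t - 5) / [-315/8] = -(8/315)t^3 + (152/315)t + 16/21
L_3(t) = (t + 3)(t + 2)(t - 1/2) / [252] = (1/252)t^3 + (1/56)t^2 + (1/72)t - 1/84
h(t) = (-2)·L_0 + (-5)·L_1 + 5·L_2 + (-3)·L_3
  (-2)·L_0(t) = (1/14)t^3 - (1/4)t^2 - (17/28)t + 5/14
  (-5)·L_1(t) = -(2/7)t^3 + (5/7)t^2 + 4t - 15/7
  5·L_2(t) = -(8/63)t^3 + (152/63)t + 80/21
  (-3)·L_3(t) = -(1/84)t^3 - (3/56)t^2 - (1/24)t + 1/28
Adding term by term: -(89/252)t^3 + (23/56)t^2 + (415/72)t + 173/84

h(t) = -(89/252)t^3 + (23/56)t^2 + (415/72)t + 173/84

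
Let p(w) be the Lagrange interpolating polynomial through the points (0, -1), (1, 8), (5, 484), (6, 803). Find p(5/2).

607/8

Evaluate each Lagrange basis at w = 5/2:
L_0(5/2) = (3/2)·(-5/2)·(-7/2)/[(-1)·(-5)·(-6)] = -7/16
L_1(5/2) = (5/2)·(-5/2)·(-7/2)/[(1)·(-4)·(-5)] = 35/32
L_2(5/2) = (5/2)·(3/2)·(-7/2)/[(5)·(4)·(-1)] = 21/32
L_3(5/2) = (5/2)·(3/2)·(-5/2)/[(6)·(5)·(1)] = -5/16
Sum: (-1)·(-7/16) + 8·(35/32) + 484·(21/32) + 803·(-5/16) = 607/8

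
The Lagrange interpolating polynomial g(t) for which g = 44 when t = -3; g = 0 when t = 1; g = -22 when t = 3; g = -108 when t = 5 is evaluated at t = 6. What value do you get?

-190

Evaluate each Lagrange basis at t = 6:
L_0(6) = (5)·(3)·(1)/[(-4)·(-6)·(-8)] = -5/64
L_1(6) = (9)·(3)·(1)/[(4)·(-2)·(-4)] = 27/32
L_2(6) = (9)·(5)·(1)/[(6)·(2)·(-2)] = -15/8
L_3(6) = (9)·(5)·(3)/[(8)·(4)·(2)] = 135/64
Sum: 44·(-5/64) + 0 + (-22)·(-15/8) + (-108)·(135/64) = -190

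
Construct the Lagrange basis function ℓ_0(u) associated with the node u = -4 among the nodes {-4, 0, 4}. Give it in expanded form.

ℓ_0(u) = (1/32)u^2 - (1/8)u

ℓ_0(u) = u(u - 4) / [(-4)·(-8)]
       = (u^2 - 4u) / (32)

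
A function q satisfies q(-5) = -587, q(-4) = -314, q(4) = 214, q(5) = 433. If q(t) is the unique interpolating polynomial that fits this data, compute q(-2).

-50

L_0(-2) = (2)·(-6)·(-7)/[(-1)·(-9)·(-10)] = -14/15
L_1(-2) = (3)·(-6)·(-7)/[(1)·(-8)·(-9)] = 7/4
L_2(-2) = (3)·(2)·(-7)/[(9)·(8)·(-1)] = 7/12
L_3(-2) = (3)·(2)·(-6)/[(10)·(9)·(1)] = -2/5
Sum: (-587)·(-14/15) + (-314)·(7/4) + 214·(7/12) + 433·(-2/5) = -50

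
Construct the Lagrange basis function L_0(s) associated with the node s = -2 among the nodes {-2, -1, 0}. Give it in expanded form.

L_0(s) = (s + 1)s / [(-1)·(-2)]
       = (s^2 + s) / (2)

L_0(s) = (1/2)s^2 + (1/2)s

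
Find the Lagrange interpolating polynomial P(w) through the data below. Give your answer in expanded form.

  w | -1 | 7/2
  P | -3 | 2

P(w) = (10/9)w - 17/9

Build the Lagrange basis polynomials:
L_0(w) = (w - 7/2) / [-9/2] = -(2/9)w + 7/9
L_1(w) = (w + 1) / [9/2] = (2/9)w + 2/9
P(w) = (-3)·L_0 + 2·L_1
  (-3)·L_0(w) = (2/3)w - 7/3
  2·L_1(w) = (4/9)w + 4/9
Adding term by term: (10/9)w - 17/9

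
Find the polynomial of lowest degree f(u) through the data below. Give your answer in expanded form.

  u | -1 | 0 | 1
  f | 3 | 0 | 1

f(u) = 2u^2 - u

Newton's divided differences:
f[-1,0] = (0 - 3) / (0 - (-1)) = -3
f[0,1] = (1 - 0) / (1 - 0) = 1
f[-1,0,1] = (1 - (-3)) / (1 - (-1)) = 2
f(u) = 3 + (-3)·(u + 1) + 2·(u + 1)u
Expanding: f(u) = 2u^2 - u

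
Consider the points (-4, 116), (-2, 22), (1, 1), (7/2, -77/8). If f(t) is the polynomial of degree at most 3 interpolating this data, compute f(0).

Evaluate each Lagrange basis at t = 0:
L_0(0) = (2)·(-1)·(-7/2)/[(-2)·(-5)·(-15/2)] = -7/75
L_1(0) = (4)·(-1)·(-7/2)/[(2)·(-3)·(-11/2)] = 14/33
L_2(0) = (4)·(2)·(-7/2)/[(5)·(3)·(-5/2)] = 56/75
L_3(0) = (4)·(2)·(-1)/[(15/2)·(11/2)·(5/2)] = -64/825
Sum: 116·(-7/75) + 22·(14/33) + 1·(56/75) + (-77/8)·(-64/825) = 0

0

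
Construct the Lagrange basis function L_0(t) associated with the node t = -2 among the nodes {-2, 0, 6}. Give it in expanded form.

L_0(t) = t(t - 6) / [(-2)·(-8)]
       = (t^2 - 6t) / (16)

L_0(t) = (1/16)t^2 - (3/8)t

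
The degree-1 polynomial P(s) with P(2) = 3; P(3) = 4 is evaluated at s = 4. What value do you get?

L_0(4) = (1)/[(-1)] = -1
L_1(4) = (2)/[(1)] = 2
Sum: 3·(-1) + 4·(2) = 5

5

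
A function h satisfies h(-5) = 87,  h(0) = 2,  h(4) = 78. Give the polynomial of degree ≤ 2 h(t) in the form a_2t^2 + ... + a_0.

Newton's divided differences:
h[-5,0] = (2 - 87) / (0 - (-5)) = -17
h[0,4] = (78 - 2) / (4 - 0) = 19
h[-5,0,4] = (19 - (-17)) / (4 - (-5)) = 4
h(t) = 87 + (-17)·(t + 5) + 4·(t + 5)t
Expanding: h(t) = 4t^2 + 3t + 2

h(t) = 4t^2 + 3t + 2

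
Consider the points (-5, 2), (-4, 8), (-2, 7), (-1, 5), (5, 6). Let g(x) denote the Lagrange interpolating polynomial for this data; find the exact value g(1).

97/21

Evaluate each Lagrange basis at x = 1:
L_0(1) = (5)·(3)·(2)·(-4)/[(-1)·(-3)·(-4)·(-10)] = -1
L_1(1) = (6)·(3)·(2)·(-4)/[(1)·(-2)·(-3)·(-9)] = 8/3
L_2(1) = (6)·(5)·(2)·(-4)/[(3)·(2)·(-1)·(-7)] = -40/7
L_3(1) = (6)·(5)·(3)·(-4)/[(4)·(3)·(1)·(-6)] = 5
L_4(1) = (6)·(5)·(3)·(2)/[(10)·(9)·(7)·(6)] = 1/21
Sum: 2·(-1) + 8·(8/3) + 7·(-40/7) + 5·(5) + 6·(1/21) = 97/21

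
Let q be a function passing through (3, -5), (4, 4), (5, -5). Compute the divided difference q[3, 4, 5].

-9

q[3,4] = (4 - (-5)) / (4 - 3) = 9
q[4,5] = (-5 - 4) / (5 - 4) = -9
q[3,4,5] = (-9 - 9) / (5 - 3) = -9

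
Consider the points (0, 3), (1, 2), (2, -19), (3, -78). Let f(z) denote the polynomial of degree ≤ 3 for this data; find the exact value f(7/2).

Using Newton's divided-difference form:
f[0,1] = (2 - 3) / (1 - 0) = -1
f[1,2] = (-19 - 2) / (2 - 1) = -21
f[2,3] = (-78 - (-19)) / (3 - 2) = -59
f[0,1,2] = (-21 - (-1)) / (2 - 0) = -10
f[1,2,3] = (-59 - (-21)) / (3 - 1) = -19
f[0,1,2,3] = (-19 - (-10)) / (3 - 0) = -3
f(7/2) = 3 + (-1)·(7/2) + (-10)·(7/2)·(5/2) + (-3)·(7/2)·(5/2)·(3/2) = -1019/8

-1019/8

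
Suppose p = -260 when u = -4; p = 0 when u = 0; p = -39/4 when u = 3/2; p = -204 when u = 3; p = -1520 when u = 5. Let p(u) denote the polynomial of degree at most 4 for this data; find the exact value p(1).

0

L_0(1) = (1)·(-1/2)·(-2)·(-4)/[(-4)·(-11/2)·(-7)·(-9)] = -2/693
L_1(1) = (5)·(-1/2)·(-2)·(-4)/[(4)·(-3/2)·(-3)·(-5)] = 2/9
L_2(1) = (5)·(1)·(-2)·(-4)/[(11/2)·(3/2)·(-3/2)·(-7/2)] = 640/693
L_3(1) = (5)·(1)·(-1/2)·(-4)/[(7)·(3)·(3/2)·(-2)] = -10/63
L_4(1) = (5)·(1)·(-1/2)·(-2)/[(9)·(5)·(7/2)·(2)] = 1/63
Sum: (-260)·(-2/693) + 0 + (-39/4)·(640/693) + (-204)·(-10/63) + (-1520)·(1/63) = 0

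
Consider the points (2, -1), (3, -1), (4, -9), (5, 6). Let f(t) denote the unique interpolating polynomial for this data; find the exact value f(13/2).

2231/16

L_0(13/2) = (7/2)·(5/2)·(3/2)/[(-1)·(-2)·(-3)] = -35/16
L_1(13/2) = (9/2)·(5/2)·(3/2)/[(1)·(-1)·(-2)] = 135/16
L_2(13/2) = (9/2)·(7/2)·(3/2)/[(2)·(1)·(-1)] = -189/16
L_3(13/2) = (9/2)·(7/2)·(5/2)/[(3)·(2)·(1)] = 105/16
Sum: (-1)·(-35/16) + (-1)·(135/16) + (-9)·(-189/16) + 6·(105/16) = 2231/16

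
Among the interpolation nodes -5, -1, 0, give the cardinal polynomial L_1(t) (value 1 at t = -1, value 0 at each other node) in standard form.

L_1(t) = -(1/4)t^2 - (5/4)t

L_1(t) = (t + 5)t / [(4)·(-1)]
       = (t^2 + 5t) / (-4)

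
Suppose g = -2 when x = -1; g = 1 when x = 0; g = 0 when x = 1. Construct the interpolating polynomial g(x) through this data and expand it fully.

Build the Lagrange basis polynomials:
L_0(x) = x(x - 1) / [2] = (1/2)x^2 - (1/2)x
L_1(x) = (x + 1)(x - 1) / [-1] = -x^2 + 1
L_2(x) = (x + 1)x / [2] = (1/2)x^2 + (1/2)x
g(x) = (-2)·L_0 + 1·L_1 + 0·L_2
  (-2)·L_0(x) = -x^2 + x
  1·L_1(x) = -x^2 + 1
  0·L_2(x) = 0
Adding term by term: -2x^2 + x + 1

g(x) = -2x^2 + x + 1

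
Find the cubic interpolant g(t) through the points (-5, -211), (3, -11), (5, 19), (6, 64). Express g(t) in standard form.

g(t) = t^3 - 4t^2 - 2t + 4

L_0(t) = (t - 3)(t - 5)(t - 6) / [-880] = -(1/880)t^3 + (7/440)t^2 - (63/880)t + 9/88
L_1(t) = (t + 5)(t - 5)(t - 6) / [48] = (1/48)t^3 - (1/8)t^2 - (25/48)t + 25/8
L_2(t) = (t + 5)(t - 3)(t - 6) / [-20] = -(1/20)t^3 + (1/5)t^2 + (27/20)t - 9/2
L_3(t) = (t + 5)(t - 3)(t - 5) / [33] = (1/33)t^3 - (1/11)t^2 - (25/33)t + 25/11
g(t) = (-211)·L_0 + (-11)·L_1 + 19·L_2 + 64·L_3
  (-211)·L_0(t) = (211/880)t^3 - (1477/440)t^2 + (13293/880)t - 1899/88
  (-11)·L_1(t) = -(11/48)t^3 + (11/8)t^2 + (275/48)t - 275/8
  19·L_2(t) = -(19/20)t^3 + (19/5)t^2 + (513/20)t - 171/2
  64·L_3(t) = (64/33)t^3 - (64/11)t^2 - (1600/33)t + 1600/11
Adding term by term: t^3 - 4t^2 - 2t + 4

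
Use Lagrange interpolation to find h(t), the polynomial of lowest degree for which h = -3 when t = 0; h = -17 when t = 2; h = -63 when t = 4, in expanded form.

h(t) = -4t^2 + t - 3

Build the Lagrange basis polynomials:
L_0(t) = (t - 2)(t - 4) / [8] = (1/8)t^2 - (3/4)t + 1
L_1(t) = t(t - 4) / [-4] = -(1/4)t^2 + t
L_2(t) = t(t - 2) / [8] = (1/8)t^2 - (1/4)t
h(t) = (-3)·L_0 + (-17)·L_1 + (-63)·L_2
  (-3)·L_0(t) = -(3/8)t^2 + (9/4)t - 3
  (-17)·L_1(t) = (17/4)t^2 - 17t
  (-63)·L_2(t) = -(63/8)t^2 + (63/4)t
Adding term by term: -4t^2 + t - 3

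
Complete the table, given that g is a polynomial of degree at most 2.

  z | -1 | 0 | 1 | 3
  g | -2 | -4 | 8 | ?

The 3 known values determine g uniquely (degree ≤ 2).
Evaluate each Lagrange basis at z = 3:
L_0(3) = (3)·(2)/[(-1)·(-2)] = 3
L_1(3) = (4)·(2)/[(1)·(-1)] = -8
L_2(3) = (4)·(3)/[(2)·(1)] = 6
Sum: (-2)·(3) + (-4)·(-8) + 8·(6) = 74

74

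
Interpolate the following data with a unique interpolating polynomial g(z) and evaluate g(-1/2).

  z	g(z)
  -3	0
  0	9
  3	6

Evaluate each Lagrange basis at z = -1/2:
L_0(-1/2) = (-1/2)·(-7/2)/[(-3)·(-6)] = 7/72
L_1(-1/2) = (5/2)·(-7/2)/[(3)·(-3)] = 35/36
L_2(-1/2) = (5/2)·(-1/2)/[(6)·(3)] = -5/72
Sum: 0 + 9·(35/36) + 6·(-5/72) = 25/3

25/3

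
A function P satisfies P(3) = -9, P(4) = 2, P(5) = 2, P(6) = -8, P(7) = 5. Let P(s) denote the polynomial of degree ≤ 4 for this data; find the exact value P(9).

L_0(9) = (5)·(4)·(3)·(2)/[(-1)·(-2)·(-3)·(-4)] = 5
L_1(9) = (6)·(4)·(3)·(2)/[(1)·(-1)·(-2)·(-3)] = -24
L_2(9) = (6)·(5)·(3)·(2)/[(2)·(1)·(-1)·(-2)] = 45
L_3(9) = (6)·(5)·(4)·(2)/[(3)·(2)·(1)·(-1)] = -40
L_4(9) = (6)·(5)·(4)·(3)/[(4)·(3)·(2)·(1)] = 15
Sum: (-9)·(5) + 2·(-24) + 2·(45) + (-8)·(-40) + 5·(15) = 392

392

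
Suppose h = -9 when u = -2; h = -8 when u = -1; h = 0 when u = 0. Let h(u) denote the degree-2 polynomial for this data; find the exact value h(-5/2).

L_0(-5/2) = (-3/2)·(-5/2)/[(-1)·(-2)] = 15/8
L_1(-5/2) = (-1/2)·(-5/2)/[(1)·(-1)] = -5/4
L_2(-5/2) = (-1/2)·(-3/2)/[(2)·(1)] = 3/8
Sum: (-9)·(15/8) + (-8)·(-5/4) + 0 = -55/8

-55/8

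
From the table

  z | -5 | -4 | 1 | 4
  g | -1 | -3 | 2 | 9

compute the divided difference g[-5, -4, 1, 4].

-1/27

g[-5,-4] = (-3 - (-1)) / (-4 - (-5)) = -2
g[-4,1] = (2 - (-3)) / (1 - (-4)) = 1
g[1,4] = (9 - 2) / (4 - 1) = 7/3
g[-5,-4,1] = (1 - (-2)) / (1 - (-5)) = 1/2
g[-4,1,4] = (7/3 - 1) / (4 - (-4)) = 1/6
g[-5,-4,1,4] = (1/6 - 1/2) / (4 - (-5)) = -1/27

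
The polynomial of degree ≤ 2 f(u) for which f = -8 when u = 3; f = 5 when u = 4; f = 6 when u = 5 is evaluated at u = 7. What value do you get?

-28

Evaluate each Lagrange basis at u = 7:
L_0(7) = (3)·(2)/[(-1)·(-2)] = 3
L_1(7) = (4)·(2)/[(1)·(-1)] = -8
L_2(7) = (4)·(3)/[(2)·(1)] = 6
Sum: (-8)·(3) + 5·(-8) + 6·(6) = -28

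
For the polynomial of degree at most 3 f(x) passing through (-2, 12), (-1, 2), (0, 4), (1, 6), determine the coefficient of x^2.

0

Build the Lagrange basis polynomials:
L_0(x) = (x + 1)x(x - 1) / [-6] = -(1/6)x^3 + (1/6)x
L_1(x) = (x + 2)x(x - 1) / [2] = (1/2)x^3 + (1/2)x^2 - x
L_2(x) = (x + 2)(x + 1)(x - 1) / [-2] = -(1/2)x^3 - x^2 + (1/2)x + 1
L_3(x) = (x + 2)(x + 1)x / [6] = (1/6)x^3 + (1/2)x^2 + (1/3)x
f(x) = 12·L_0 + 2·L_1 + 4·L_2 + 6·L_3
Only the coefficient of x^2 is needed; take it from each L_i and combine:
12·(0) + 2·(1/2) + 4·(-1) + 6·(1/2) = 0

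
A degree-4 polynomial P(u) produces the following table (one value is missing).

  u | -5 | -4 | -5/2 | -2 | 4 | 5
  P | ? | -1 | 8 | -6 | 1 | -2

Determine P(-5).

The 5 known values determine P uniquely (degree ≤ 4).
L_0(-5) = (-5/2)·(-3)·(-9)·(-10)/[(-3/2)·(-2)·(-8)·(-9)] = 25/8
L_1(-5) = (-1)·(-3)·(-9)·(-10)/[(3/2)·(-1/2)·(-13/2)·(-15/2)] = -96/13
L_2(-5) = (-1)·(-5/2)·(-9)·(-10)/[(2)·(1/2)·(-6)·(-7)] = 75/14
L_3(-5) = (-1)·(-5/2)·(-3)·(-10)/[(8)·(13/2)·(6)·(-1)] = -25/104
L_4(-5) = (-1)·(-5/2)·(-3)·(-9)/[(9)·(15/2)·(7)·(1)] = 1/7
Sum: (-1)·(25/8) + 8·(-96/13) + (-6)·(75/14) + 1·(-25/104) + (-2)·(1/7) = -34533/364

-34533/364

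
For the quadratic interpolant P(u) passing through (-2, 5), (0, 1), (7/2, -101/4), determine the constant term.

1

Build the Lagrange basis polynomials:
L_0(u) = u(u - 7/2) / [11] = (1/11)u^2 - (7/22)u
L_1(u) = (u + 2)(u - 7/2) / [-7] = -(1/7)u^2 + (3/14)u + 1
L_2(u) = (u + 2)u / [77/4] = (4/77)u^2 + (8/77)u
P(u) = 5·L_0 + 1·L_1 + (-101/4)·L_2
Only the constant term is needed; take it from each L_i and combine:
5·(0) + 1·(1) + (-101/4)·(0) = 1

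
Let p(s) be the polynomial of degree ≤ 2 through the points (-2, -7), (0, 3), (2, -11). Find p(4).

L_0(4) = (4)·(2)/[(-2)·(-4)] = 1
L_1(4) = (6)·(2)/[(2)·(-2)] = -3
L_2(4) = (6)·(4)/[(4)·(2)] = 3
Sum: (-7)·(1) + 3·(-3) + (-11)·(3) = -49

-49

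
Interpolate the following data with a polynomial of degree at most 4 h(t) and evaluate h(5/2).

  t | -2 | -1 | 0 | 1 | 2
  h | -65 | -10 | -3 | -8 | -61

Using Newton's divided-difference form:
h[-2,-1] = (-10 - (-65)) / (-1 - (-2)) = 55
h[-1,0] = (-3 - (-10)) / (0 - (-1)) = 7
h[0,1] = (-8 - (-3)) / (1 - 0) = -5
h[1,2] = (-61 - (-8)) / (2 - 1) = -53
h[-2,-1,0] = (7 - 55) / (0 - (-2)) = -24
h[-1,0,1] = (-5 - 7) / (1 - (-1)) = -6
h[0,1,2] = (-53 - (-5)) / (2 - 0) = -24
h[-2,-1,0,1] = (-6 - (-24)) / (1 - (-2)) = 6
h[-1,0,1,2] = (-24 - (-6)) / (2 - (-1)) = -6
h[-2,-1,0,1,2] = (-6 - 6) / (2 - (-2)) = -3
h(5/2) = -65 + 55·(9/2) + (-24)·(9/2)·(7/2) + 6·(9/2)·(7/2)·(5/2) + (-3)·(9/2)·(7/2)·(5/2)·(3/2) = -2183/16

-2183/16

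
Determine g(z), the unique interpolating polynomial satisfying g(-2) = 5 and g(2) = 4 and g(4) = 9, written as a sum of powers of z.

Newton's divided differences:
g[-2,2] = (4 - 5) / (2 - (-2)) = -1/4
g[2,4] = (9 - 4) / (4 - 2) = 5/2
g[-2,2,4] = (5/2 - (-1/4)) / (4 - (-2)) = 11/24
g(z) = 5 + (-1/4)·(z + 2) + (11/24)·(z + 2)(z - 2)
Expanding: g(z) = (11/24)z^2 - (1/4)z + 8/3

g(z) = (11/24)z^2 - (1/4)z + 8/3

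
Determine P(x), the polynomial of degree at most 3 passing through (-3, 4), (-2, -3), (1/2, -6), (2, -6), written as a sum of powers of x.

Build the Lagrange basis polynomials:
L_0(x) = (x + 2)(x - 1/2)(x - 2) / [-35/2] = -(2/35)x^3 + (1/35)x^2 + (8/35)x - 4/35
L_1(x) = (x + 3)(x - 1/2)(x - 2) / [10] = (1/10)x^3 + (1/20)x^2 - (13/20)x + 3/10
L_2(x) = (x + 3)(x + 2)(x - 2) / [-105/8] = -(8/105)x^3 - (8/35)x^2 + (32/105)x + 32/35
L_3(x) = (x + 3)(x + 2)(x - 1/2) / [30] = (1/30)x^3 + (3/20)x^2 + (7/60)x - 1/10
P(x) = 4·L_0 + (-3)·L_1 + (-6)·L_2 + (-6)·L_3
  4·L_0(x) = -(8/35)x^3 + (4/35)x^2 + (32/35)x - 16/35
  (-3)·L_1(x) = -(3/10)x^3 - (3/20)x^2 + (39/20)x - 9/10
  (-6)·L_2(x) = (16/35)x^3 + (48/35)x^2 - (64/35)x - 192/35
  (-6)·L_3(x) = -(1/5)x^3 - (9/10)x^2 - (7/10)x + 3/5
Adding term by term: -(19/70)x^3 + (61/140)x^2 + (47/140)x - 437/70

P(x) = -(19/70)x^3 + (61/140)x^2 + (47/140)x - 437/70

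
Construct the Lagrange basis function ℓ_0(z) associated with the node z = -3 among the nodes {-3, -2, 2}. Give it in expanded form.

ℓ_0(z) = (1/5)z^2 - 4/5

ℓ_0(z) = (z + 2)(z - 2) / [(-1)·(-5)]
       = (z^2 - 4) / (5)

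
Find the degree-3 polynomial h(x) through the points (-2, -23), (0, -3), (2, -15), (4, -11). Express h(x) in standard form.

h(x) = x^3 - 4x^2 - 2x - 3

Newton's divided differences:
h[-2,0] = (-3 - (-23)) / (0 - (-2)) = 10
h[0,2] = (-15 - (-3)) / (2 - 0) = -6
h[2,4] = (-11 - (-15)) / (4 - 2) = 2
h[-2,0,2] = (-6 - 10) / (2 - (-2)) = -4
h[0,2,4] = (2 - (-6)) / (4 - 0) = 2
h[-2,0,2,4] = (2 - (-4)) / (4 - (-2)) = 1
h(x) = -23 + 10·(x + 2) + (-4)·(x + 2)x + 1·(x + 2)x(x - 2)
Expanding: h(x) = x^3 - 4x^2 - 2x - 3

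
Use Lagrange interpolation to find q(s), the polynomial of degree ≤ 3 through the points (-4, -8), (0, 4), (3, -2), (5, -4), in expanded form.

q(s) = (32/315)s^3 - (193/315)s^2 - (113/105)s + 4

Build the Lagrange basis polynomials:
L_0(s) = s(s - 3)(s - 5) / [-252] = -(1/252)s^3 + (2/63)s^2 - (5/84)s
L_1(s) = (s + 4)(s - 3)(s - 5) / [60] = (1/60)s^3 - (1/15)s^2 - (17/60)s + 1
L_2(s) = (s + 4)s(s - 5) / [-42] = -(1/42)s^3 + (1/42)s^2 + (10/21)s
L_3(s) = (s + 4)s(s - 3) / [90] = (1/90)s^3 + (1/90)s^2 - (2/15)s
q(s) = (-8)·L_0 + 4·L_1 + (-2)·L_2 + (-4)·L_3
  (-8)·L_0(s) = (2/63)s^3 - (16/63)s^2 + (10/21)s
  4·L_1(s) = (1/15)s^3 - (4/15)s^2 - (17/15)s + 4
  (-2)·L_2(s) = (1/21)s^3 - (1/21)s^2 - (20/21)s
  (-4)·L_3(s) = -(2/45)s^3 - (2/45)s^2 + (8/15)s
Adding term by term: (32/315)s^3 - (193/315)s^2 - (113/105)s + 4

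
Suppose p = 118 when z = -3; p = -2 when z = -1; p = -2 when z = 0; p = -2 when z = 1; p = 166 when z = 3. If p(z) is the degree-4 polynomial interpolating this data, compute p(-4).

Using Newton's divided-difference form:
p[-3,-1] = (-2 - 118) / (-1 - (-3)) = -60
p[-1,0] = (-2 - (-2)) / (0 - (-1)) = 0
p[0,1] = (-2 - (-2)) / (1 - 0) = 0
p[1,3] = (166 - (-2)) / (3 - 1) = 84
p[-3,-1,0] = (0 - (-60)) / (0 - (-3)) = 20
p[-1,0,1] = (0 - 0) / (1 - (-1)) = 0
p[0,1,3] = (84 - 0) / (3 - 0) = 28
p[-3,-1,0,1] = (0 - 20) / (1 - (-3)) = -5
p[-1,0,1,3] = (28 - 0) / (3 - (-1)) = 7
p[-3,-1,0,1,3] = (7 - (-5)) / (3 - (-3)) = 2
p(-4) = 118 + (-60)·(-1) + 20·(-1)·(-3) + (-5)·(-1)·(-3)·(-4) + 2·(-1)·(-3)·(-4)·(-5) = 418

418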